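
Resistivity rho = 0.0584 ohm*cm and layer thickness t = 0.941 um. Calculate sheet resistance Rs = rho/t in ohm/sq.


Step 1: Convert thickness to cm: t = 0.941 um = 9.4100e-05 cm
Step 2: Rs = rho / t = 0.0584 / 9.4100e-05
Step 3: Rs = 620.6 ohm/sq

620.6


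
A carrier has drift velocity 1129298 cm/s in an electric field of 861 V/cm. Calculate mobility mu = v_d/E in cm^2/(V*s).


Step 1: mu = v_d / E
Step 2: mu = 1129298 / 861
Step 3: mu = 1311.61 cm^2/(V*s)

1311.61


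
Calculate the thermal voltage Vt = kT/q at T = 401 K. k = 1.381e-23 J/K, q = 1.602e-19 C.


Step 1: kT = 1.381e-23 * 401 = 5.53781e-21 J
Step 2: Vt = kT/q = 5.53781e-21 / 1.602e-19
Step 3: Vt = 0.03457 V

0.03457


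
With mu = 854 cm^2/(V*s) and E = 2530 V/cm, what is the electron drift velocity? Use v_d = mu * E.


Step 1: v_d = mu * E
Step 2: v_d = 854 * 2530 = 2160620
Step 3: v_d = 2.16e+06 cm/s

2.16e+06


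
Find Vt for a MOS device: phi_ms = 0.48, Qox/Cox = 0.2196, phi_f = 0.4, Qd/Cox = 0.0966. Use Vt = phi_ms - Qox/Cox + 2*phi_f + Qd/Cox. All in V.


Step 1: Vt = phi_ms - Qox/Cox + 2*phi_f + Qd/Cox
Step 2: Vt = 0.48 - 0.2196 + 2*0.4 + 0.0966
Step 3: Vt = 0.48 - 0.2196 + 0.8 + 0.0966
Step 4: Vt = 1.157 V

1.157


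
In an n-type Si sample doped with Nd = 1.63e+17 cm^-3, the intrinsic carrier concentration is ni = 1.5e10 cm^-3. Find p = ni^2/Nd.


Step 1: Since Nd >> ni, n ≈ Nd = 1.63e+17 cm^-3
Step 2: p = ni^2 / n = (1.5e10)^2 / 1.63e+17
Step 3: p = 2.25e20 / 1.63e+17 = 1.38e+03 cm^-3

1.38e+03


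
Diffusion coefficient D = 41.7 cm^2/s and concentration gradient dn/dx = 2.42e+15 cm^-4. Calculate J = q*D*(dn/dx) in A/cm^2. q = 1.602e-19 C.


Step 1: J = q * D * (dn/dx)
Step 2: J = 1.602e-19 * 41.7 * 2.42e+15
Step 3: J = 1.62e-02 A/cm^2

1.62e-02


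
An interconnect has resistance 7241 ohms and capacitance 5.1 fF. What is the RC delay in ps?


Step 1: tau = R * C
Step 2: tau = 7241 * 5.1 fF = 7241 * 5.1e-15 F
Step 3: tau = 3.69291e-11 s = 36.9291 ps

36.9291


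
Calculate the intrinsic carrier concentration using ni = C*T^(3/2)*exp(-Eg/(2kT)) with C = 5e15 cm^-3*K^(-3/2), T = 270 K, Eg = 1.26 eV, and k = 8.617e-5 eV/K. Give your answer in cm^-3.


Step 1: Compute kT = 8.617e-5 * 270 = 0.0232659 eV
Step 2: Exponent = -Eg/(2kT) = -1.26/(2*0.0232659) = -27.07826
Step 3: T^(3/2) = 270^1.5 = 4436.55
Step 4: ni = 5e15 * 4436.55 * exp(-27.07826) = 3.86e+07 cm^-3

3.86e+07


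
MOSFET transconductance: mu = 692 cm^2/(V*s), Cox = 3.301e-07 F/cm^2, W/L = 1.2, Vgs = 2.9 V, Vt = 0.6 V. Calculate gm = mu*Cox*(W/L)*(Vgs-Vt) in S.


Step 1: Vov = Vgs - Vt = 2.9 - 0.6 = 2.3 V
Step 2: gm = mu * Cox * (W/L) * Vov
Step 3: gm = 692 * 3.301e-07 * 1.2 * 2.3 = 6.30e-04 S

6.30e-04


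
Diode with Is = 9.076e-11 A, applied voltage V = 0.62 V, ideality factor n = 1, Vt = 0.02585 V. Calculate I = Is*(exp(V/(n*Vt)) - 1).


Step 1: V/(n*Vt) = 0.62/(1*0.02585) = 23.9845
Step 2: exp(23.9845) = 2.6082e+10
Step 3: I = 9.076e-11 * (2.6082e+10 - 1) = 2.37e+00 A

2.37e+00


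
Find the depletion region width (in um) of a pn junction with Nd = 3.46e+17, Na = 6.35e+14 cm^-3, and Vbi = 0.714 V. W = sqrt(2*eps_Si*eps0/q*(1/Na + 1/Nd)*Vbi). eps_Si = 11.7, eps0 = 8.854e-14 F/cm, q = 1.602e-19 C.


Step 1: 1/Na + 1/Nd = 1/6.35e+14 + 1/3.46e+17 = 1.57769e-15
Step 2: 2*eps*eps0/q = 2*11.7*8.854e-14/1.602e-19 = 1.293281e+07
Step 3: W^2 = 1.293281e+07 * 1.57769e-15 * 0.714 = 1.45684e-08
Step 4: W = sqrt(1.45684e-08) = 1.207e-04 cm = 1.207 um

1.207


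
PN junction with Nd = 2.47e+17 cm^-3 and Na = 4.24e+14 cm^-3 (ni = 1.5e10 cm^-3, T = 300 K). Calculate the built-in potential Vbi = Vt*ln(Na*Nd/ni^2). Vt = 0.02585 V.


Step 1: Compute Na*Nd/ni^2 = 4.24e+14 * 2.47e+17 / (1.5e10)^2 = 4.6546e+11
Step 2: ln(4.6546e+11) = 26.8663
Step 3: Vbi = 0.02585 * 26.8663 = 0.694 V

0.694


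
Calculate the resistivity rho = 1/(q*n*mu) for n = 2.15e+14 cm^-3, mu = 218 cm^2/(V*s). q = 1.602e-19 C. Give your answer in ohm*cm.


Step 1: sigma = q * n * mu = 1.602e-19 * 2.15e+14 * 218 = 7.50857e-03 S/cm
Step 2: rho = 1 / sigma = 1 / 7.50857e-03 = 133.2 ohm*cm

133.2


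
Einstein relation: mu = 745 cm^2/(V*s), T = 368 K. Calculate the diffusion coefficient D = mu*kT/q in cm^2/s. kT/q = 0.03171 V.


Step 1: D = mu * (kT/q)
Step 2: D = 745 * 0.03171
Step 3: D = 23.62 cm^2/s

23.62


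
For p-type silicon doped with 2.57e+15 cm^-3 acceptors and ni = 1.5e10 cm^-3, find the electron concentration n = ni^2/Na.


Step 1: Majority hole concentration p ≈ Na = 2.57e+15 cm^-3
Step 2: n = ni^2 / Na = (1.5e10)^2 / 2.57e+15
Step 3: n = 8.75e+04 cm^-3

8.75e+04


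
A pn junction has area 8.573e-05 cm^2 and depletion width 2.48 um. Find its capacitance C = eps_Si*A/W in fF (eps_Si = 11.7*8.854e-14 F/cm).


Step 1: eps_Si = 11.7 * 8.854e-14 = 1.035918e-12 F/cm
Step 2: W in cm = 2.48 * 1e-4 = 2.48e-04 cm
Step 3: C = 1.035918e-12 * 8.573e-05 / 2.48e-04 = 3.581018e-13 F
Step 4: C = 358.1 fF

358.1


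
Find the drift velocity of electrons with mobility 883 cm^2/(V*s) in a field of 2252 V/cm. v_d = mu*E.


Step 1: v_d = mu * E
Step 2: v_d = 883 * 2252 = 1988516
Step 3: v_d = 1.99e+06 cm/s

1.99e+06


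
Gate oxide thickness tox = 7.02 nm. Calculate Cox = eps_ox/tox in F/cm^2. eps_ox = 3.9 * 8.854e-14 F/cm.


Step 1: eps_ox = 3.9 * 8.854e-14 = 3.45306e-13 F/cm
Step 2: tox in cm = 7.02 nm * 1e-7 = 7.0200e-07 cm
Step 3: Cox = 3.45306e-13 / 7.0200e-07 = 4.92e-07 F/cm^2

4.92e-07


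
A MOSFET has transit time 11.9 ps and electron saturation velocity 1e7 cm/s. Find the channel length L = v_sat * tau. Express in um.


Step 1: tau in seconds = 11.9 ps * 1e-12 = 1.1900e-11 s
Step 2: L = v_sat * tau = 1e7 * 1.1900e-11 = 1.1900e-04 cm
Step 3: L in um = 1.1900e-04 * 1e4 = 1.19 um

1.19


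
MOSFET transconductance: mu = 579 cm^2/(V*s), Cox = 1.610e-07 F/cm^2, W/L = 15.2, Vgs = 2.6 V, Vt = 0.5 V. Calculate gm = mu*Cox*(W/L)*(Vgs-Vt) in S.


Step 1: Vov = Vgs - Vt = 2.6 - 0.5 = 2.1 V
Step 2: gm = mu * Cox * (W/L) * Vov
Step 3: gm = 579 * 1.610e-07 * 15.2 * 2.1 = 2.98e-03 S

2.98e-03


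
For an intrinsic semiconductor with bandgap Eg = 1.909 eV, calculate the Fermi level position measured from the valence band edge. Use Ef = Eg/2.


Step 1: For an intrinsic semiconductor, the Fermi level sits at midgap.
Step 2: Ef = Eg / 2 = 1.909 / 2 = 0.9545 eV

0.9545


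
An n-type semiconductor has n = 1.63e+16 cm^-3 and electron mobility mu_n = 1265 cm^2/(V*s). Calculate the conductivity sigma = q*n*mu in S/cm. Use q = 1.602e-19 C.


Step 1: sigma = q * n * mu
Step 2: sigma = 1.602e-19 * 1.63e+16 * 1265
Step 3: sigma = 3.303e+00 S/cm

3.303e+00


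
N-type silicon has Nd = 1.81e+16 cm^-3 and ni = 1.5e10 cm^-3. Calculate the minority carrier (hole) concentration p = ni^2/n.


Step 1: Since Nd >> ni, n ≈ Nd = 1.81e+16 cm^-3
Step 2: p = ni^2 / n = (1.5e10)^2 / 1.81e+16
Step 3: p = 2.25e20 / 1.81e+16 = 1.24e+04 cm^-3

1.24e+04


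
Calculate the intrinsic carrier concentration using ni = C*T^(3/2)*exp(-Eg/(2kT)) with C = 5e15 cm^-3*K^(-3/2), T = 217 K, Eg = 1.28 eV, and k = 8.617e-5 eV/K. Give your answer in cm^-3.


Step 1: Compute kT = 8.617e-5 * 217 = 0.01869889 eV
Step 2: Exponent = -Eg/(2kT) = -1.28/(2*0.01869889) = -34.22663
Step 3: T^(3/2) = 217^1.5 = 3196.61
Step 4: ni = 5e15 * 3196.61 * exp(-34.22663) = 2.18e+04 cm^-3

2.18e+04


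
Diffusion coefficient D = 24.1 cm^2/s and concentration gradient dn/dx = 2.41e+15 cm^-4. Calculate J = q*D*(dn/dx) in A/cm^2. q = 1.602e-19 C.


Step 1: J = q * D * (dn/dx)
Step 2: J = 1.602e-19 * 24.1 * 2.41e+15
Step 3: J = 9.30e-03 A/cm^2

9.30e-03


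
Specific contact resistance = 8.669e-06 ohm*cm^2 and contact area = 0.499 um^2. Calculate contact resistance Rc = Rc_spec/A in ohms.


Step 1: Convert area to cm^2: 0.499 um^2 = 4.9900e-09 cm^2
Step 2: Rc = Rc_spec / A = 8.669e-06 / 4.9900e-09
Step 3: Rc = 1.74e+03 ohms

1.74e+03


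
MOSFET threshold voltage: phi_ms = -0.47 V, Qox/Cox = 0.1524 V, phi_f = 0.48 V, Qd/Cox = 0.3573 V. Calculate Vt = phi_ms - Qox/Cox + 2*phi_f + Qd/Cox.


Step 1: Vt = phi_ms - Qox/Cox + 2*phi_f + Qd/Cox
Step 2: Vt = -0.47 - 0.1524 + 2*0.48 + 0.3573
Step 3: Vt = -0.47 - 0.1524 + 0.96 + 0.3573
Step 4: Vt = 0.6949 V

0.6949


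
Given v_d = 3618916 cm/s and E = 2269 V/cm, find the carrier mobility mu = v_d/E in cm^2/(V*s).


Step 1: mu = v_d / E
Step 2: mu = 3618916 / 2269
Step 3: mu = 1594.94 cm^2/(V*s)

1594.94


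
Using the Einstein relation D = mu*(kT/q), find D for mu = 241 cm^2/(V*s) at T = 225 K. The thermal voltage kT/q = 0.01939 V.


Step 1: D = mu * (kT/q)
Step 2: D = 241 * 0.01939
Step 3: D = 4.67 cm^2/s

4.67


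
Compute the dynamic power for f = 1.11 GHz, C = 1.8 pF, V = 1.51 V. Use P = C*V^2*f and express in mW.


Step 1: V^2 = 1.51^2 = 2.2801 V^2
Step 2: P = C*V^2*f = 1.8e-12 F * 2.2801 * 1.11e9 Hz
Step 3: P = 4.5556398e-03 W
Step 4: P = 4.556 mW

4.556


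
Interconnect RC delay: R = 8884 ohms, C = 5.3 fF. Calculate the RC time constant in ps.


Step 1: tau = R * C
Step 2: tau = 8884 * 5.3 fF = 8884 * 5.3e-15 F
Step 3: tau = 4.70852e-11 s = 47.0852 ps

47.0852


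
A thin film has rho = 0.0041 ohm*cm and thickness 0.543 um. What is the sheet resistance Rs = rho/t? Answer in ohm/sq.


Step 1: Convert thickness to cm: t = 0.543 um = 5.4300e-05 cm
Step 2: Rs = rho / t = 0.0041 / 5.4300e-05
Step 3: Rs = 75.5 ohm/sq

75.5


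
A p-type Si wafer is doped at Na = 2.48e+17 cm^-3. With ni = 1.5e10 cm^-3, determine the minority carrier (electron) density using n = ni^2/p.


Step 1: Majority hole concentration p ≈ Na = 2.48e+17 cm^-3
Step 2: n = ni^2 / Na = (1.5e10)^2 / 2.48e+17
Step 3: n = 9.07e+02 cm^-3

9.07e+02


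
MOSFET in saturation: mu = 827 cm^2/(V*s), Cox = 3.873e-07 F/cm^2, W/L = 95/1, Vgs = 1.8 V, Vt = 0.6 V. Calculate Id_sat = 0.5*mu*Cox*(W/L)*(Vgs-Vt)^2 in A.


Step 1: Overdrive voltage Vov = Vgs - Vt = 1.8 - 0.6 = 1.2 V
Step 2: W/L = 95/1 = 95
Step 3: Id = 0.5 * 827 * 3.873e-07 * 95 * 1.2^2
Step 4: Id = 2.19e-02 A

2.19e-02


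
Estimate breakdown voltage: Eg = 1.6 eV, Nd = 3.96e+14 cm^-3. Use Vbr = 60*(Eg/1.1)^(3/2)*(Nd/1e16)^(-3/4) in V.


Step 1: Eg/1.1 = 1.6/1.1 = 1.454545
Step 2: (Eg/1.1)^1.5 = 1.454545^1.5 = 1.754247
Step 3: (Nd/1e16)^(-0.75) = (0.0396)^(-0.75) = 11.264933
Step 4: Vbr = 60 * 1.754247 * 11.264933 = 1185.7 V

1185.7


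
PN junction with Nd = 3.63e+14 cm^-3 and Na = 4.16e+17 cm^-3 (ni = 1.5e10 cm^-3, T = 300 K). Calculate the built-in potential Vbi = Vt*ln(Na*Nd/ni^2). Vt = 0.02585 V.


Step 1: Compute Na*Nd/ni^2 = 4.16e+17 * 3.63e+14 / (1.5e10)^2 = 6.7115e+11
Step 2: ln(6.7115e+11) = 27.2323
Step 3: Vbi = 0.02585 * 27.2323 = 0.704 V

0.704


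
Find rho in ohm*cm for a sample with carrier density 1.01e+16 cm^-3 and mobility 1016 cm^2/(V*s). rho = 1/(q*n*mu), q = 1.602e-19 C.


Step 1: sigma = q * n * mu = 1.602e-19 * 1.01e+16 * 1016 = 1.64391e+00 S/cm
Step 2: rho = 1 / sigma = 1 / 1.64391e+00 = 0.6083 ohm*cm

0.6083


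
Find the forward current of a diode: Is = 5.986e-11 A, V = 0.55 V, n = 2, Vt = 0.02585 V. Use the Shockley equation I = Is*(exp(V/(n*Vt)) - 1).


Step 1: V/(n*Vt) = 0.55/(2*0.02585) = 10.6383
Step 2: exp(10.6383) = 4.1702e+04
Step 3: I = 5.986e-11 * (4.1702e+04 - 1) = 2.50e-06 A

2.50e-06


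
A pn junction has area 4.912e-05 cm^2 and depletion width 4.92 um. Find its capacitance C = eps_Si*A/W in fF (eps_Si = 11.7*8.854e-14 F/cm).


Step 1: eps_Si = 11.7 * 8.854e-14 = 1.035918e-12 F/cm
Step 2: W in cm = 4.92 * 1e-4 = 4.92e-04 cm
Step 3: C = 1.035918e-12 * 4.912e-05 / 4.92e-04 = 1.034234e-13 F
Step 4: C = 103.42 fF

103.42


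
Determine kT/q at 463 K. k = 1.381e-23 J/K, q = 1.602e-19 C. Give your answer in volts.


Step 1: kT = 1.381e-23 * 463 = 6.39403e-21 J
Step 2: Vt = kT/q = 6.39403e-21 / 1.602e-19
Step 3: Vt = 0.03991 V

0.03991


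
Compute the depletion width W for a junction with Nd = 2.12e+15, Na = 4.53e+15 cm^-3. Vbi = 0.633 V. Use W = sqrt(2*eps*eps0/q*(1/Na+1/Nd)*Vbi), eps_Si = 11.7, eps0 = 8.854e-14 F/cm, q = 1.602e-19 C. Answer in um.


Step 1: 1/Na + 1/Nd = 1/4.53e+15 + 1/2.12e+15 = 6.92449e-16
Step 2: 2*eps*eps0/q = 2*11.7*8.854e-14/1.602e-19 = 1.293281e+07
Step 3: W^2 = 1.293281e+07 * 6.92449e-16 * 0.633 = 5.66871e-09
Step 4: W = sqrt(5.66871e-09) = 7.529e-05 cm = 0.7529 um

0.7529


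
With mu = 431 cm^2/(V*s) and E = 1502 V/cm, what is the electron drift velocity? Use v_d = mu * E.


Step 1: v_d = mu * E
Step 2: v_d = 431 * 1502 = 647362
Step 3: v_d = 6.47e+05 cm/s

6.47e+05


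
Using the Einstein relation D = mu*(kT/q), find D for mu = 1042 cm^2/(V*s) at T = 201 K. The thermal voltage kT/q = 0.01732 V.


Step 1: D = mu * (kT/q)
Step 2: D = 1042 * 0.01732
Step 3: D = 18.05 cm^2/s

18.05


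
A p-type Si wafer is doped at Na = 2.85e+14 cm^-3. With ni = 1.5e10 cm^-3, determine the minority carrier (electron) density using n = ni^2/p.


Step 1: Majority hole concentration p ≈ Na = 2.85e+14 cm^-3
Step 2: n = ni^2 / Na = (1.5e10)^2 / 2.85e+14
Step 3: n = 7.89e+05 cm^-3

7.89e+05


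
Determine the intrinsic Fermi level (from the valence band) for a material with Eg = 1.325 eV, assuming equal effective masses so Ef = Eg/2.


Step 1: For an intrinsic semiconductor, the Fermi level sits at midgap.
Step 2: Ef = Eg / 2 = 1.325 / 2 = 0.6625 eV

0.6625


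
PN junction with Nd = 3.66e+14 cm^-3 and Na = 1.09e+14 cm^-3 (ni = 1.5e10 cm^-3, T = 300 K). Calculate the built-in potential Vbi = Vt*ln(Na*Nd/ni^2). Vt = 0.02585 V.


Step 1: Compute Na*Nd/ni^2 = 1.09e+14 * 3.66e+14 / (1.5e10)^2 = 1.7731e+08
Step 2: ln(1.7731e+08) = 18.9934
Step 3: Vbi = 0.02585 * 18.9934 = 0.491 V

0.491


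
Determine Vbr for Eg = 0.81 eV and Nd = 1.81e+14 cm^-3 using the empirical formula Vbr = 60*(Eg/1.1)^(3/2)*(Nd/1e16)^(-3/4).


Step 1: Eg/1.1 = 0.81/1.1 = 0.736364
Step 2: (Eg/1.1)^1.5 = 0.736364^1.5 = 0.631886
Step 3: (Nd/1e16)^(-0.75) = (0.0181)^(-0.75) = 20.264742
Step 4: Vbr = 60 * 0.631886 * 20.264742 = 768.3 V

768.3


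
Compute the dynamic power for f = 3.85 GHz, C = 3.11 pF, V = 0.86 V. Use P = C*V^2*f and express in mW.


Step 1: V^2 = 0.86^2 = 0.7396 V^2
Step 2: P = C*V^2*f = 3.11e-12 F * 0.7396 * 3.85e9 Hz
Step 3: P = 8.8556006e-03 W
Step 4: P = 8.856 mW

8.856


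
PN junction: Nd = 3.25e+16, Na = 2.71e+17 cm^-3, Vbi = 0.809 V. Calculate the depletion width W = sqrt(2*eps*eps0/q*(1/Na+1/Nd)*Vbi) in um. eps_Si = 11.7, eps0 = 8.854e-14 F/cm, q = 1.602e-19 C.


Step 1: 1/Na + 1/Nd = 1/2.71e+17 + 1/3.25e+16 = 3.44593e-17
Step 2: 2*eps*eps0/q = 2*11.7*8.854e-14/1.602e-19 = 1.293281e+07
Step 3: W^2 = 1.293281e+07 * 3.44593e-17 * 0.809 = 3.60535e-10
Step 4: W = sqrt(3.60535e-10) = 1.899e-05 cm = 0.1899 um

0.1899


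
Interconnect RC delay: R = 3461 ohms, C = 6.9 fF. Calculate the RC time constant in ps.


Step 1: tau = R * C
Step 2: tau = 3461 * 6.9 fF = 3461 * 6.9e-15 F
Step 3: tau = 2.38809e-11 s = 23.8809 ps

23.8809


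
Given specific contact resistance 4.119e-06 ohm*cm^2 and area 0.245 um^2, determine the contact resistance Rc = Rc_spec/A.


Step 1: Convert area to cm^2: 0.245 um^2 = 2.4500e-09 cm^2
Step 2: Rc = Rc_spec / A = 4.119e-06 / 2.4500e-09
Step 3: Rc = 1.68e+03 ohms

1.68e+03


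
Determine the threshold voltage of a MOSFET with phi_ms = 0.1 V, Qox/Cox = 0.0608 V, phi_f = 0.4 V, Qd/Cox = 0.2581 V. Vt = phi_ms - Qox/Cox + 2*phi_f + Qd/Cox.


Step 1: Vt = phi_ms - Qox/Cox + 2*phi_f + Qd/Cox
Step 2: Vt = 0.1 - 0.0608 + 2*0.4 + 0.2581
Step 3: Vt = 0.1 - 0.0608 + 0.8 + 0.2581
Step 4: Vt = 1.0973 V

1.0973


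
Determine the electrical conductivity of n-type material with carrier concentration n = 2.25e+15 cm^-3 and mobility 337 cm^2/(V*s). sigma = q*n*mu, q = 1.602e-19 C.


Step 1: sigma = q * n * mu
Step 2: sigma = 1.602e-19 * 2.25e+15 * 337
Step 3: sigma = 1.215e-01 S/cm

1.215e-01


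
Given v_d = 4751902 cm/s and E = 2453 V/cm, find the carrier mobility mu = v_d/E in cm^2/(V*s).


Step 1: mu = v_d / E
Step 2: mu = 4751902 / 2453
Step 3: mu = 1937.18 cm^2/(V*s)

1937.18


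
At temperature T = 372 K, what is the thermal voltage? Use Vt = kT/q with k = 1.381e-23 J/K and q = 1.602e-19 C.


Step 1: kT = 1.381e-23 * 372 = 5.13732e-21 J
Step 2: Vt = kT/q = 5.13732e-21 / 1.602e-19
Step 3: Vt = 0.03207 V

0.03207


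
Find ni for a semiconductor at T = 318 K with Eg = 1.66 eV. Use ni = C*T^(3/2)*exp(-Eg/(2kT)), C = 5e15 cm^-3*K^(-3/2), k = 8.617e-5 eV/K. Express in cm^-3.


Step 1: Compute kT = 8.617e-5 * 318 = 0.02740206 eV
Step 2: Exponent = -Eg/(2kT) = -1.66/(2*0.02740206) = -30.28969
Step 3: T^(3/2) = 318^1.5 = 5670.75
Step 4: ni = 5e15 * 5670.75 * exp(-30.28969) = 1.99e+06 cm^-3

1.99e+06


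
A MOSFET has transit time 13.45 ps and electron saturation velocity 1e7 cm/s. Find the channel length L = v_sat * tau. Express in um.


Step 1: tau in seconds = 13.45 ps * 1e-12 = 1.3450e-11 s
Step 2: L = v_sat * tau = 1e7 * 1.3450e-11 = 1.3450e-04 cm
Step 3: L in um = 1.3450e-04 * 1e4 = 1.345 um

1.345


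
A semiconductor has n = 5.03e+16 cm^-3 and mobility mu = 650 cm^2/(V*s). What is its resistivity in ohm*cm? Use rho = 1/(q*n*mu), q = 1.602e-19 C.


Step 1: sigma = q * n * mu = 1.602e-19 * 5.03e+16 * 650 = 5.23774e+00 S/cm
Step 2: rho = 1 / sigma = 1 / 5.23774e+00 = 0.1909 ohm*cm

0.1909


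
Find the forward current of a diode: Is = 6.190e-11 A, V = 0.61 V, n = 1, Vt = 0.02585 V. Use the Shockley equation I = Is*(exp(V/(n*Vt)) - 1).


Step 1: V/(n*Vt) = 0.61/(1*0.02585) = 23.5977
Step 2: exp(23.5977) = 1.7715e+10
Step 3: I = 6.190e-11 * (1.7715e+10 - 1) = 1.10e+00 A

1.10e+00


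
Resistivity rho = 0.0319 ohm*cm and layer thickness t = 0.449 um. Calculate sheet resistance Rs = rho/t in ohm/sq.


Step 1: Convert thickness to cm: t = 0.449 um = 4.4900e-05 cm
Step 2: Rs = rho / t = 0.0319 / 4.4900e-05
Step 3: Rs = 710.5 ohm/sq

710.5


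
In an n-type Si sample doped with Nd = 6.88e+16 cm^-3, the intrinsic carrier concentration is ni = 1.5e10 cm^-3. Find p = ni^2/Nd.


Step 1: Since Nd >> ni, n ≈ Nd = 6.88e+16 cm^-3
Step 2: p = ni^2 / n = (1.5e10)^2 / 6.88e+16
Step 3: p = 2.25e20 / 6.88e+16 = 3.27e+03 cm^-3

3.27e+03


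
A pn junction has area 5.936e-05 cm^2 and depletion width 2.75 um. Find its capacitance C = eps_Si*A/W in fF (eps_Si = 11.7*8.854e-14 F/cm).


Step 1: eps_Si = 11.7 * 8.854e-14 = 1.035918e-12 F/cm
Step 2: W in cm = 2.75 * 1e-4 = 2.75e-04 cm
Step 3: C = 1.035918e-12 * 5.936e-05 / 2.75e-04 = 2.236076e-13 F
Step 4: C = 223.61 fF

223.61


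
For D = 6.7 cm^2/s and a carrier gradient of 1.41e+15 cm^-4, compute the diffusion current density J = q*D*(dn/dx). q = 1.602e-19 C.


Step 1: J = q * D * (dn/dx)
Step 2: J = 1.602e-19 * 6.7 * 1.41e+15
Step 3: J = 1.51e-03 A/cm^2

1.51e-03


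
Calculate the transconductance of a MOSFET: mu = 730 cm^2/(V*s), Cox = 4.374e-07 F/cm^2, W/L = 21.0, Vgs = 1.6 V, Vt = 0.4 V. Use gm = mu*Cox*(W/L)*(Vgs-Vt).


Step 1: Vov = Vgs - Vt = 1.6 - 0.4 = 1.2 V
Step 2: gm = mu * Cox * (W/L) * Vov
Step 3: gm = 730 * 4.374e-07 * 21.0 * 1.2 = 8.05e-03 S

8.05e-03


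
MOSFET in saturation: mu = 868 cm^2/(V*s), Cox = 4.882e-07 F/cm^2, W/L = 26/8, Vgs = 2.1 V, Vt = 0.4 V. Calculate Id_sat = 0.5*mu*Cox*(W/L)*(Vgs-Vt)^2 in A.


Step 1: Overdrive voltage Vov = Vgs - Vt = 2.1 - 0.4 = 1.7 V
Step 2: W/L = 26/8 = 3.25
Step 3: Id = 0.5 * 868 * 4.882e-07 * 3.25 * 1.7^2
Step 4: Id = 1.99e-03 A

1.99e-03


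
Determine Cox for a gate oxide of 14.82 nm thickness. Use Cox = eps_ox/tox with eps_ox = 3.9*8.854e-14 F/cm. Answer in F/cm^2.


Step 1: eps_ox = 3.9 * 8.854e-14 = 3.45306e-13 F/cm
Step 2: tox in cm = 14.82 nm * 1e-7 = 1.4820e-06 cm
Step 3: Cox = 3.45306e-13 / 1.4820e-06 = 2.33e-07 F/cm^2

2.33e-07


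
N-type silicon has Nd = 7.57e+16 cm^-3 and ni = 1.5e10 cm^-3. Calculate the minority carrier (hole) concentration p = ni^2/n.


Step 1: Since Nd >> ni, n ≈ Nd = 7.57e+16 cm^-3
Step 2: p = ni^2 / n = (1.5e10)^2 / 7.57e+16
Step 3: p = 2.25e20 / 7.57e+16 = 2.97e+03 cm^-3

2.97e+03


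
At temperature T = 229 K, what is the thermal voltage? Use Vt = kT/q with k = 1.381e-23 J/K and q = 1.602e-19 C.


Step 1: kT = 1.381e-23 * 229 = 3.16249e-21 J
Step 2: Vt = kT/q = 3.16249e-21 / 1.602e-19
Step 3: Vt = 0.01974 V

0.01974


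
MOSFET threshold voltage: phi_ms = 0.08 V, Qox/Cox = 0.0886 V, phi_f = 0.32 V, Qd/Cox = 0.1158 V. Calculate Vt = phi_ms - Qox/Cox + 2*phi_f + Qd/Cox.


Step 1: Vt = phi_ms - Qox/Cox + 2*phi_f + Qd/Cox
Step 2: Vt = 0.08 - 0.0886 + 2*0.32 + 0.1158
Step 3: Vt = 0.08 - 0.0886 + 0.64 + 0.1158
Step 4: Vt = 0.7472 V

0.7472


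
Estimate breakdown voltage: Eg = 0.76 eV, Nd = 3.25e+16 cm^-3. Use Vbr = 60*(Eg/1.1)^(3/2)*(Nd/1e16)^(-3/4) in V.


Step 1: Eg/1.1 = 0.76/1.1 = 0.690909
Step 2: (Eg/1.1)^1.5 = 0.690909^1.5 = 0.574290
Step 3: (Nd/1e16)^(-0.75) = (3.25)^(-0.75) = 0.413131
Step 4: Vbr = 60 * 0.574290 * 0.413131 = 14.2 V

14.2


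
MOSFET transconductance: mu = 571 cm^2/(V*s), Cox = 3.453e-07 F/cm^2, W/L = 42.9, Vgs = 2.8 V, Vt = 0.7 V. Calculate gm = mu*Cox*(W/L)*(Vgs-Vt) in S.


Step 1: Vov = Vgs - Vt = 2.8 - 0.7 = 2.1 V
Step 2: gm = mu * Cox * (W/L) * Vov
Step 3: gm = 571 * 3.453e-07 * 42.9 * 2.1 = 1.78e-02 S

1.78e-02


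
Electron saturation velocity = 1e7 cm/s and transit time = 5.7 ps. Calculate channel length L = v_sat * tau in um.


Step 1: tau in seconds = 5.7 ps * 1e-12 = 5.7000e-12 s
Step 2: L = v_sat * tau = 1e7 * 5.7000e-12 = 5.7000e-05 cm
Step 3: L in um = 5.7000e-05 * 1e4 = 0.57 um

0.57


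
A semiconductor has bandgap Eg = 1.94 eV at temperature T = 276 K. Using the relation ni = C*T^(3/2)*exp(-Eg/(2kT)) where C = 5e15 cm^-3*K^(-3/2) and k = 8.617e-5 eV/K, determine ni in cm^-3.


Step 1: Compute kT = 8.617e-5 * 276 = 0.02378292 eV
Step 2: Exponent = -Eg/(2kT) = -1.94/(2*0.02378292) = -40.78557
Step 3: T^(3/2) = 276^1.5 = 4585.26
Step 4: ni = 5e15 * 4585.26 * exp(-40.78557) = 4.44e+01 cm^-3

4.44e+01


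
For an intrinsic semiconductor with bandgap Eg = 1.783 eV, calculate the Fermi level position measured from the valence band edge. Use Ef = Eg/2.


Step 1: For an intrinsic semiconductor, the Fermi level sits at midgap.
Step 2: Ef = Eg / 2 = 1.783 / 2 = 0.8915 eV

0.8915


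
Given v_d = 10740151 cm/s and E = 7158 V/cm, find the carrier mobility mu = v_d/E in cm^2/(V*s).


Step 1: mu = v_d / E
Step 2: mu = 10740151 / 7158
Step 3: mu = 1500.44 cm^2/(V*s)

1500.44


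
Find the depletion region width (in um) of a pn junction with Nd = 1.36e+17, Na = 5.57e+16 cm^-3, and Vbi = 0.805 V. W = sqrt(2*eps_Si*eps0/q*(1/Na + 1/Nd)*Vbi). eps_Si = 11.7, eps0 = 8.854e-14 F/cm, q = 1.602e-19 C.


Step 1: 1/Na + 1/Nd = 1/5.57e+16 + 1/1.36e+17 = 2.53063e-17
Step 2: 2*eps*eps0/q = 2*11.7*8.854e-14/1.602e-19 = 1.293281e+07
Step 3: W^2 = 1.293281e+07 * 2.53063e-17 * 0.805 = 2.63462e-10
Step 4: W = sqrt(2.63462e-10) = 1.623e-05 cm = 0.1623 um

0.1623


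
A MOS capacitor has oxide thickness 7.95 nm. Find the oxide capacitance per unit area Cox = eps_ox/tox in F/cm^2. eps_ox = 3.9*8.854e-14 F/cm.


Step 1: eps_ox = 3.9 * 8.854e-14 = 3.45306e-13 F/cm
Step 2: tox in cm = 7.95 nm * 1e-7 = 7.9500e-07 cm
Step 3: Cox = 3.45306e-13 / 7.9500e-07 = 4.34e-07 F/cm^2

4.34e-07


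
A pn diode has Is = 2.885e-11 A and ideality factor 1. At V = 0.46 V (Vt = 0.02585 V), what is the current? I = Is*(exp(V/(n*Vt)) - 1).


Step 1: V/(n*Vt) = 0.46/(1*0.02585) = 17.7950
Step 2: exp(17.7950) = 5.3490e+07
Step 3: I = 2.885e-11 * (5.3490e+07 - 1) = 1.54e-03 A

1.54e-03


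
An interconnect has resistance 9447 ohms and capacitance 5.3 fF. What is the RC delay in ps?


Step 1: tau = R * C
Step 2: tau = 9447 * 5.3 fF = 9447 * 5.3e-15 F
Step 3: tau = 5.00691e-11 s = 50.0691 ps

50.0691


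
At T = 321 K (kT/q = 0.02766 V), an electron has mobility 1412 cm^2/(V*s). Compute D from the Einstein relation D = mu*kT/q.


Step 1: D = mu * (kT/q)
Step 2: D = 1412 * 0.02766
Step 3: D = 39.06 cm^2/s

39.06


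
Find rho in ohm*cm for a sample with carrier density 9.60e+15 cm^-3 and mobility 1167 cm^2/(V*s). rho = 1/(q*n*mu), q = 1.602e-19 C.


Step 1: sigma = q * n * mu = 1.602e-19 * 9.60e+15 * 1167 = 1.79475e+00 S/cm
Step 2: rho = 1 / sigma = 1 / 1.79475e+00 = 0.5572 ohm*cm

0.5572


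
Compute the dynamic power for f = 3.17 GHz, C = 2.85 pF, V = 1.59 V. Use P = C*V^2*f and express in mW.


Step 1: V^2 = 1.59^2 = 2.5281 V^2
Step 2: P = C*V^2*f = 2.85e-12 F * 2.5281 * 3.17e9 Hz
Step 3: P = 2.284011945e-02 W
Step 4: P = 22.84 mW

22.84


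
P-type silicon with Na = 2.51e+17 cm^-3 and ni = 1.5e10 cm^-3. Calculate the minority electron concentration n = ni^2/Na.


Step 1: Majority hole concentration p ≈ Na = 2.51e+17 cm^-3
Step 2: n = ni^2 / Na = (1.5e10)^2 / 2.51e+17
Step 3: n = 8.96e+02 cm^-3

8.96e+02


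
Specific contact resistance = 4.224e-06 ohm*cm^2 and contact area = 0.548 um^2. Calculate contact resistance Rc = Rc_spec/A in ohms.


Step 1: Convert area to cm^2: 0.548 um^2 = 5.4800e-09 cm^2
Step 2: Rc = Rc_spec / A = 4.224e-06 / 5.4800e-09
Step 3: Rc = 7.71e+02 ohms

7.71e+02


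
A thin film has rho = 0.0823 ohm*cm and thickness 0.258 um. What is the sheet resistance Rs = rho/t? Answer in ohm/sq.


Step 1: Convert thickness to cm: t = 0.258 um = 2.5800e-05 cm
Step 2: Rs = rho / t = 0.0823 / 2.5800e-05
Step 3: Rs = 3189.9 ohm/sq

3189.9


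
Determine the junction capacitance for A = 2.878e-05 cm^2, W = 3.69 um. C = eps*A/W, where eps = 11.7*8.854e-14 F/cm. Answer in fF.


Step 1: eps_Si = 11.7 * 8.854e-14 = 1.035918e-12 F/cm
Step 2: W in cm = 3.69 * 1e-4 = 3.69e-04 cm
Step 3: C = 1.035918e-12 * 2.878e-05 / 3.69e-04 = 8.079599e-14 F
Step 4: C = 80.8 fF

80.8


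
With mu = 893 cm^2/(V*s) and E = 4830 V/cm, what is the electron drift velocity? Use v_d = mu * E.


Step 1: v_d = mu * E
Step 2: v_d = 893 * 4830 = 4313190
Step 3: v_d = 4.31e+06 cm/s

4.31e+06


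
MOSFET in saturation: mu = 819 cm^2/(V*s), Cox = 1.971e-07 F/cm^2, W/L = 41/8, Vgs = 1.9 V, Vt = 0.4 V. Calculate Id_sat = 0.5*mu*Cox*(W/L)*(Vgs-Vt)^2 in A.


Step 1: Overdrive voltage Vov = Vgs - Vt = 1.9 - 0.4 = 1.5 V
Step 2: W/L = 41/8 = 5.125
Step 3: Id = 0.5 * 819 * 1.971e-07 * 5.125 * 1.5^2
Step 4: Id = 9.31e-04 A

9.31e-04


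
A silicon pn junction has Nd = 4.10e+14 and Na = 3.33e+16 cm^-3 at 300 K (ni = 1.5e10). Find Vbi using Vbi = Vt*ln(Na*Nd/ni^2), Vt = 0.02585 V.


Step 1: Compute Na*Nd/ni^2 = 3.33e+16 * 4.10e+14 / (1.5e10)^2 = 6.0680e+10
Step 2: ln(6.0680e+10) = 24.8289
Step 3: Vbi = 0.02585 * 24.8289 = 0.642 V

0.642


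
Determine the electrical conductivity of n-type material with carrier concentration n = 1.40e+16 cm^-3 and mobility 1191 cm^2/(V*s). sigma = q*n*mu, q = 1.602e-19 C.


Step 1: sigma = q * n * mu
Step 2: sigma = 1.602e-19 * 1.40e+16 * 1191
Step 3: sigma = 2.671e+00 S/cm

2.671e+00


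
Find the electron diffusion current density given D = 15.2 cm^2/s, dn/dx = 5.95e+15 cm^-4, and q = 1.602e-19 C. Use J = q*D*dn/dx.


Step 1: J = q * D * (dn/dx)
Step 2: J = 1.602e-19 * 15.2 * 5.95e+15
Step 3: J = 1.45e-02 A/cm^2

1.45e-02


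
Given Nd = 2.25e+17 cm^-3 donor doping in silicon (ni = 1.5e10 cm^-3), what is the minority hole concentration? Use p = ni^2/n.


Step 1: Since Nd >> ni, n ≈ Nd = 2.25e+17 cm^-3
Step 2: p = ni^2 / n = (1.5e10)^2 / 2.25e+17
Step 3: p = 2.25e20 / 2.25e+17 = 1.00e+03 cm^-3

1.00e+03


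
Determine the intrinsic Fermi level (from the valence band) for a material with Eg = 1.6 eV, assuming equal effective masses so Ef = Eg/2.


Step 1: For an intrinsic semiconductor, the Fermi level sits at midgap.
Step 2: Ef = Eg / 2 = 1.6 / 2 = 0.8 eV

0.8


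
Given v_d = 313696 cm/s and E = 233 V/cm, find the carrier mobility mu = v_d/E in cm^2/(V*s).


Step 1: mu = v_d / E
Step 2: mu = 313696 / 233
Step 3: mu = 1346.33 cm^2/(V*s)

1346.33


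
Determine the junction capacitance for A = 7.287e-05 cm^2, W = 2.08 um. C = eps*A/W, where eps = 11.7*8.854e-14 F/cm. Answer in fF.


Step 1: eps_Si = 11.7 * 8.854e-14 = 1.035918e-12 F/cm
Step 2: W in cm = 2.08 * 1e-4 = 2.08e-04 cm
Step 3: C = 1.035918e-12 * 7.287e-05 / 2.08e-04 = 3.629199e-13 F
Step 4: C = 362.92 fF

362.92


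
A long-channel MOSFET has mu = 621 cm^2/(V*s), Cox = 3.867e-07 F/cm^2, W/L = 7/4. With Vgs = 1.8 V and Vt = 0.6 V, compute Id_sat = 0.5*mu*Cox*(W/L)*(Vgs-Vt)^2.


Step 1: Overdrive voltage Vov = Vgs - Vt = 1.8 - 0.6 = 1.2 V
Step 2: W/L = 7/4 = 1.75
Step 3: Id = 0.5 * 621 * 3.867e-07 * 1.75 * 1.2^2
Step 4: Id = 3.03e-04 A

3.03e-04


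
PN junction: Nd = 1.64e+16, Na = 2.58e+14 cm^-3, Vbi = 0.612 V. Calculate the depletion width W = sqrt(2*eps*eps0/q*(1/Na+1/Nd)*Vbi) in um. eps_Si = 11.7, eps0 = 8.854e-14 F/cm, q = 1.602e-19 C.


Step 1: 1/Na + 1/Nd = 1/2.58e+14 + 1/1.64e+16 = 3.93694e-15
Step 2: 2*eps*eps0/q = 2*11.7*8.854e-14/1.602e-19 = 1.293281e+07
Step 3: W^2 = 1.293281e+07 * 3.93694e-15 * 0.612 = 3.11604e-08
Step 4: W = sqrt(3.11604e-08) = 1.765e-04 cm = 1.765 um

1.765


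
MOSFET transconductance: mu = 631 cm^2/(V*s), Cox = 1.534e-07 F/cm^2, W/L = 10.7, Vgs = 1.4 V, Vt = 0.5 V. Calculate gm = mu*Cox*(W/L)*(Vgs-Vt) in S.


Step 1: Vov = Vgs - Vt = 1.4 - 0.5 = 0.9 V
Step 2: gm = mu * Cox * (W/L) * Vov
Step 3: gm = 631 * 1.534e-07 * 10.7 * 0.9 = 9.32e-04 S

9.32e-04


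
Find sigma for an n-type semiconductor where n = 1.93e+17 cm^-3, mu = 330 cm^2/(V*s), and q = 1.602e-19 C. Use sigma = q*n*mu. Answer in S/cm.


Step 1: sigma = q * n * mu
Step 2: sigma = 1.602e-19 * 1.93e+17 * 330
Step 3: sigma = 1.020e+01 S/cm

1.020e+01


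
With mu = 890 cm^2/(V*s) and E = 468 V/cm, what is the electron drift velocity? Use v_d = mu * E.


Step 1: v_d = mu * E
Step 2: v_d = 890 * 468 = 416520
Step 3: v_d = 4.17e+05 cm/s

4.17e+05


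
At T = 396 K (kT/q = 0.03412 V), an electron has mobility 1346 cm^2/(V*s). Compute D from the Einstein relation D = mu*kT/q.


Step 1: D = mu * (kT/q)
Step 2: D = 1346 * 0.03412
Step 3: D = 45.93 cm^2/s

45.93


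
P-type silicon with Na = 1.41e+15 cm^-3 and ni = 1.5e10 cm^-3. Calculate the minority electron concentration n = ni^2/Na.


Step 1: Majority hole concentration p ≈ Na = 1.41e+15 cm^-3
Step 2: n = ni^2 / Na = (1.5e10)^2 / 1.41e+15
Step 3: n = 1.60e+05 cm^-3

1.60e+05


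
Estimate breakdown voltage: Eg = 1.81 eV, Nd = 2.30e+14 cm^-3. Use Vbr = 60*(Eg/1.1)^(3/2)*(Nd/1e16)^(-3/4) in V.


Step 1: Eg/1.1 = 1.81/1.1 = 1.645455
Step 2: (Eg/1.1)^1.5 = 1.645455^1.5 = 2.110712
Step 3: (Nd/1e16)^(-0.75) = (0.023)^(-0.75) = 16.931839
Step 4: Vbr = 60 * 2.110712 * 16.931839 = 2144.3 V

2144.3


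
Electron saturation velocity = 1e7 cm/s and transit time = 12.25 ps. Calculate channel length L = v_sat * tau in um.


Step 1: tau in seconds = 12.25 ps * 1e-12 = 1.2250e-11 s
Step 2: L = v_sat * tau = 1e7 * 1.2250e-11 = 1.2250e-04 cm
Step 3: L in um = 1.2250e-04 * 1e4 = 1.225 um

1.225


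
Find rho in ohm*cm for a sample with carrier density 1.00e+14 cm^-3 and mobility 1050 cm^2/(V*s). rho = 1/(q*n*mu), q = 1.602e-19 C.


Step 1: sigma = q * n * mu = 1.602e-19 * 1.00e+14 * 1050 = 1.68210e-02 S/cm
Step 2: rho = 1 / sigma = 1 / 1.68210e-02 = 59.45 ohm*cm

59.45


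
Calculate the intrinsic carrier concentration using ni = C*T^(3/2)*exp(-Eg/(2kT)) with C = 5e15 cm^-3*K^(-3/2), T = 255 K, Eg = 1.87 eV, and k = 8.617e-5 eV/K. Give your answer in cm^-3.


Step 1: Compute kT = 8.617e-5 * 255 = 0.02197335 eV
Step 2: Exponent = -Eg/(2kT) = -1.87/(2*0.02197335) = -42.55155
Step 3: T^(3/2) = 255^1.5 = 4072.02
Step 4: ni = 5e15 * 4072.02 * exp(-42.55155) = 6.74e+00 cm^-3

6.74e+00


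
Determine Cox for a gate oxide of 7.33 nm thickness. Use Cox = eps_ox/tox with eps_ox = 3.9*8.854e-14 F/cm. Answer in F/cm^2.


Step 1: eps_ox = 3.9 * 8.854e-14 = 3.45306e-13 F/cm
Step 2: tox in cm = 7.33 nm * 1e-7 = 7.3300e-07 cm
Step 3: Cox = 3.45306e-13 / 7.3300e-07 = 4.71e-07 F/cm^2

4.71e-07


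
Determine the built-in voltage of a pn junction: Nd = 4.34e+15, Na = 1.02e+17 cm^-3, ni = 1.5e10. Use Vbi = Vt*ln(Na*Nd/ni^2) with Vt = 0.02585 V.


Step 1: Compute Na*Nd/ni^2 = 1.02e+17 * 4.34e+15 / (1.5e10)^2 = 1.9675e+12
Step 2: ln(1.9675e+12) = 28.3078
Step 3: Vbi = 0.02585 * 28.3078 = 0.732 V

0.732


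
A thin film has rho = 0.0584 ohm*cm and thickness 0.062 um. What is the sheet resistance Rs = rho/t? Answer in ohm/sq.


Step 1: Convert thickness to cm: t = 0.062 um = 6.2000e-06 cm
Step 2: Rs = rho / t = 0.0584 / 6.2000e-06
Step 3: Rs = 9419.4 ohm/sq

9419.4


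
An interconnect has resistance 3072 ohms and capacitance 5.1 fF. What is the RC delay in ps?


Step 1: tau = R * C
Step 2: tau = 3072 * 5.1 fF = 3072 * 5.1e-15 F
Step 3: tau = 1.56672e-11 s = 15.6672 ps

15.6672


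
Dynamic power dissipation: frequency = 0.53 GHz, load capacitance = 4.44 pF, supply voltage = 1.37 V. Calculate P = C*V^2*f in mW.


Step 1: V^2 = 1.37^2 = 1.8769 V^2
Step 2: P = C*V^2*f = 4.44e-12 F * 1.8769 * 0.53e9 Hz
Step 3: P = 4.41672108e-03 W
Step 4: P = 4.417 mW

4.417


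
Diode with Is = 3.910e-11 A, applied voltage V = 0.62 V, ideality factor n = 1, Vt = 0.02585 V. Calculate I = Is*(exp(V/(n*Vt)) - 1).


Step 1: V/(n*Vt) = 0.62/(1*0.02585) = 23.9845
Step 2: exp(23.9845) = 2.6082e+10
Step 3: I = 3.910e-11 * (2.6082e+10 - 1) = 1.02e+00 A

1.02e+00


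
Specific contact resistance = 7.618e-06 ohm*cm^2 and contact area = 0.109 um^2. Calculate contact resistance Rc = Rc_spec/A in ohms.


Step 1: Convert area to cm^2: 0.109 um^2 = 1.0900e-09 cm^2
Step 2: Rc = Rc_spec / A = 7.618e-06 / 1.0900e-09
Step 3: Rc = 6.99e+03 ohms

6.99e+03


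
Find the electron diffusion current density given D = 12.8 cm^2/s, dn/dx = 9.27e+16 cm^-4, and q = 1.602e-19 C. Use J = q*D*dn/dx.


Step 1: J = q * D * (dn/dx)
Step 2: J = 1.602e-19 * 12.8 * 9.27e+16
Step 3: J = 1.90e-01 A/cm^2

1.90e-01


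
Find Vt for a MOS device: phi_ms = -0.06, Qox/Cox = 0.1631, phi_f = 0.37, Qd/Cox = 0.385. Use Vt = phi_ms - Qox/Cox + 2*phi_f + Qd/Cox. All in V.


Step 1: Vt = phi_ms - Qox/Cox + 2*phi_f + Qd/Cox
Step 2: Vt = -0.06 - 0.1631 + 2*0.37 + 0.385
Step 3: Vt = -0.06 - 0.1631 + 0.74 + 0.385
Step 4: Vt = 0.9019 V

0.9019


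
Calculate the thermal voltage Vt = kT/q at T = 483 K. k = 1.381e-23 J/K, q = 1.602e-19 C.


Step 1: kT = 1.381e-23 * 483 = 6.67023e-21 J
Step 2: Vt = kT/q = 6.67023e-21 / 1.602e-19
Step 3: Vt = 0.04164 V

0.04164


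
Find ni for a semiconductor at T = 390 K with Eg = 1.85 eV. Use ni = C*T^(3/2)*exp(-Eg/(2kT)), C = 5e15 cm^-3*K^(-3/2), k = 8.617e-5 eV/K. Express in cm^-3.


Step 1: Compute kT = 8.617e-5 * 390 = 0.0336063 eV
Step 2: Exponent = -Eg/(2kT) = -1.85/(2*0.0336063) = -27.52460
Step 3: T^(3/2) = 390^1.5 = 7701.88
Step 4: ni = 5e15 * 7701.88 * exp(-27.52460) = 4.28e+07 cm^-3

4.28e+07


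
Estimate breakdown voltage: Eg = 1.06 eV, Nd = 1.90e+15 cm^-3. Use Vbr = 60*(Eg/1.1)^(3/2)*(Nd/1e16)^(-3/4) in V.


Step 1: Eg/1.1 = 1.06/1.1 = 0.963636
Step 2: (Eg/1.1)^1.5 = 0.963636^1.5 = 0.945953
Step 3: (Nd/1e16)^(-0.75) = (0.19)^(-0.75) = 3.474840
Step 4: Vbr = 60 * 0.945953 * 3.474840 = 197.2 V

197.2


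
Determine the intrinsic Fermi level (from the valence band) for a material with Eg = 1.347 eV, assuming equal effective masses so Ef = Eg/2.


Step 1: For an intrinsic semiconductor, the Fermi level sits at midgap.
Step 2: Ef = Eg / 2 = 1.347 / 2 = 0.6735 eV

0.6735


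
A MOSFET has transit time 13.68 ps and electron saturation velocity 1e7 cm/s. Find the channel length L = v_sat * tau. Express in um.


Step 1: tau in seconds = 13.68 ps * 1e-12 = 1.3680e-11 s
Step 2: L = v_sat * tau = 1e7 * 1.3680e-11 = 1.3680e-04 cm
Step 3: L in um = 1.3680e-04 * 1e4 = 1.368 um

1.368


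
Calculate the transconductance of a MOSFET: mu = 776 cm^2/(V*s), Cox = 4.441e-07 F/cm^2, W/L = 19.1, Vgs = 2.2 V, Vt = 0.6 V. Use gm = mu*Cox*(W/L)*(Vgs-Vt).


Step 1: Vov = Vgs - Vt = 2.2 - 0.6 = 1.6 V
Step 2: gm = mu * Cox * (W/L) * Vov
Step 3: gm = 776 * 4.441e-07 * 19.1 * 1.6 = 1.05e-02 S

1.05e-02


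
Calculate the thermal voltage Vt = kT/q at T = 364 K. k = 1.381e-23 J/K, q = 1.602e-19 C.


Step 1: kT = 1.381e-23 * 364 = 5.02684e-21 J
Step 2: Vt = kT/q = 5.02684e-21 / 1.602e-19
Step 3: Vt = 0.03138 V

0.03138


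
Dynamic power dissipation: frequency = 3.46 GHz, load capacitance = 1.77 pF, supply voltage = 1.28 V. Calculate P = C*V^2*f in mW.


Step 1: V^2 = 1.28^2 = 1.6384 V^2
Step 2: P = C*V^2*f = 1.77e-12 F * 1.6384 * 3.46e9 Hz
Step 3: P = 1.003388928e-02 W
Step 4: P = 10.034 mW

10.034


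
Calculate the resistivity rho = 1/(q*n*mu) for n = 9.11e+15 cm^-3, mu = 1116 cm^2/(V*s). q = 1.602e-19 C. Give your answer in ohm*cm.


Step 1: sigma = q * n * mu = 1.602e-19 * 9.11e+15 * 1116 = 1.62871e+00 S/cm
Step 2: rho = 1 / sigma = 1 / 1.62871e+00 = 0.614 ohm*cm

0.614


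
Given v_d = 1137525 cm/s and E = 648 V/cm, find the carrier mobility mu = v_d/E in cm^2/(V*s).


Step 1: mu = v_d / E
Step 2: mu = 1137525 / 648
Step 3: mu = 1755.44 cm^2/(V*s)

1755.44


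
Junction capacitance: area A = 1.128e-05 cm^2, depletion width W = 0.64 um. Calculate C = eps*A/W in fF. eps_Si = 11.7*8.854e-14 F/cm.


Step 1: eps_Si = 11.7 * 8.854e-14 = 1.035918e-12 F/cm
Step 2: W in cm = 0.64 * 1e-4 = 6.40e-05 cm
Step 3: C = 1.035918e-12 * 1.128e-05 / 6.40e-05 = 1.825805e-13 F
Step 4: C = 182.58 fF

182.58


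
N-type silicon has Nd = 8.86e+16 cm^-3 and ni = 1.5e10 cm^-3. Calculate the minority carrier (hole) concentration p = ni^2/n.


Step 1: Since Nd >> ni, n ≈ Nd = 8.86e+16 cm^-3
Step 2: p = ni^2 / n = (1.5e10)^2 / 8.86e+16
Step 3: p = 2.25e20 / 8.86e+16 = 2.54e+03 cm^-3

2.54e+03


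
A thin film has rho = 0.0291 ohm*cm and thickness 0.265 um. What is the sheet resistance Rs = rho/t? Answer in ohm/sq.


Step 1: Convert thickness to cm: t = 0.265 um = 2.6500e-05 cm
Step 2: Rs = rho / t = 0.0291 / 2.6500e-05
Step 3: Rs = 1098.1 ohm/sq

1098.1


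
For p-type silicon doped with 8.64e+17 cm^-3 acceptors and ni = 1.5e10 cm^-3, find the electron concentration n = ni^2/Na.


Step 1: Majority hole concentration p ≈ Na = 8.64e+17 cm^-3
Step 2: n = ni^2 / Na = (1.5e10)^2 / 8.64e+17
Step 3: n = 2.60e+02 cm^-3

2.60e+02


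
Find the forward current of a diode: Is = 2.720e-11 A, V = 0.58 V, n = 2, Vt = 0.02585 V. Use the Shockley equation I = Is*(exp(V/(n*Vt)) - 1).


Step 1: V/(n*Vt) = 0.58/(2*0.02585) = 11.2186
Step 2: exp(11.2186) = 7.4503e+04
Step 3: I = 2.720e-11 * (7.4503e+04 - 1) = 2.03e-06 A

2.03e-06


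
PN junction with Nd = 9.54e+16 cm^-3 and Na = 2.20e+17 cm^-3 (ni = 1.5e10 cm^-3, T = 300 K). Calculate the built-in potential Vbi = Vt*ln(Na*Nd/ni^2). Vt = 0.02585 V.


Step 1: Compute Na*Nd/ni^2 = 2.20e+17 * 9.54e+16 / (1.5e10)^2 = 9.3280e+13
Step 2: ln(9.3280e+13) = 32.1666
Step 3: Vbi = 0.02585 * 32.1666 = 0.832 V

0.832


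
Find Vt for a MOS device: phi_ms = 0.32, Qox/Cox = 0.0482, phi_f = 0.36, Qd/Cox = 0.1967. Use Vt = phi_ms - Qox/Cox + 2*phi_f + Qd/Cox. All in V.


Step 1: Vt = phi_ms - Qox/Cox + 2*phi_f + Qd/Cox
Step 2: Vt = 0.32 - 0.0482 + 2*0.36 + 0.1967
Step 3: Vt = 0.32 - 0.0482 + 0.72 + 0.1967
Step 4: Vt = 1.1885 V

1.1885


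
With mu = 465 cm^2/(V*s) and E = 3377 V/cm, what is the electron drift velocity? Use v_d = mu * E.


Step 1: v_d = mu * E
Step 2: v_d = 465 * 3377 = 1570305
Step 3: v_d = 1.57e+06 cm/s

1.57e+06


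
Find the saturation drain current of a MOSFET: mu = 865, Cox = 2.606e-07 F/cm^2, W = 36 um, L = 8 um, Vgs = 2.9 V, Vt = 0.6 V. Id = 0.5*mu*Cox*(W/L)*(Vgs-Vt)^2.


Step 1: Overdrive voltage Vov = Vgs - Vt = 2.9 - 0.6 = 2.3 V
Step 2: W/L = 36/8 = 4.5
Step 3: Id = 0.5 * 865 * 2.606e-07 * 4.5 * 2.3^2
Step 4: Id = 2.68e-03 A

2.68e-03


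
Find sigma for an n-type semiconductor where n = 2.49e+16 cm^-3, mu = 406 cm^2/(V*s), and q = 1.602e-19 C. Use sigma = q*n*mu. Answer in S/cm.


Step 1: sigma = q * n * mu
Step 2: sigma = 1.602e-19 * 2.49e+16 * 406
Step 3: sigma = 1.620e+00 S/cm

1.620e+00
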